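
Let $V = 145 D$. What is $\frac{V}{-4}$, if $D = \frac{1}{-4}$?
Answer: $\frac{145}{16} \approx 9.0625$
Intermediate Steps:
$D = - \frac{1}{4} \approx -0.25$
$V = - \frac{145}{4}$ ($V = 145 \left(- \frac{1}{4}\right) = - \frac{145}{4} \approx -36.25$)
$\frac{V}{-4} = - \frac{145}{4 \left(-4\right)} = \left(- \frac{145}{4}\right) \left(- \frac{1}{4}\right) = \frac{145}{16}$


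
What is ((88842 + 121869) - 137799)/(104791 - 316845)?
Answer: -36456/106027 ≈ -0.34384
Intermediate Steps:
((88842 + 121869) - 137799)/(104791 - 316845) = (210711 - 137799)/(-212054) = 72912*(-1/212054) = -36456/106027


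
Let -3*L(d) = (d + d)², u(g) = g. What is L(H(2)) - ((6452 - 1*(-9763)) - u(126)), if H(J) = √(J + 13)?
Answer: -16109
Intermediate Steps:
H(J) = √(13 + J)
L(d) = -4*d²/3 (L(d) = -(d + d)²/3 = -4*d²/3)
L(H(2)) - ((6452 - 1*(-9763)) - u(126)) = -4*(√(13 + 2))²/3 - ((6452 - 1*(-9763)) - 1*126) = -4*(√15)²/3 - ((6452 + 9763) - 126) = -4/3*15 - (16215 - 126) = -20 - 1*16089 = -20 - 16089 = -16109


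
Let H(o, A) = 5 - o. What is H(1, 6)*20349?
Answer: 81396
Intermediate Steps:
H(1, 6)*20349 = (5 - 1*1)*20349 = (5 - 1)*20349 = 4*20349 = 81396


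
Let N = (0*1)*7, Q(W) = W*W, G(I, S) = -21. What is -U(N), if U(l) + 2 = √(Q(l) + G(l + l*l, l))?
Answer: 2 - I*√21 ≈ 2.0 - 4.5826*I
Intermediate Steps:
Q(W) = W²
N = 0 (N = 0*7 = 0)
U(l) = -2 + √(-21 + l²) (U(l) = -2 + √(l² - 21) = -2 + √(-21 + l²))
-U(N) = -(-2 + √(-21 + 0²)) = -(-2 + √(-21 + 0)) = -(-2 + √(-21)) = -(-2 + I*√21) = 2 - I*√21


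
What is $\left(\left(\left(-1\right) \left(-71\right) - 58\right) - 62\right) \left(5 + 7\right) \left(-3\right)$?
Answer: $1764$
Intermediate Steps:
$\left(\left(\left(-1\right) \left(-71\right) - 58\right) - 62\right) \left(5 + 7\right) \left(-3\right) = \left(\left(71 - 58\right) - 62\right) 12 \left(-3\right) = \left(13 - 62\right) \left(-36\right) = \left(-49\right) \left(-36\right) = 1764$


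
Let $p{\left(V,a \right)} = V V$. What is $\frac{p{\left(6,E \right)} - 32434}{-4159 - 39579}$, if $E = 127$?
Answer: $\frac{16199}{21869} \approx 0.74073$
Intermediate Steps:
$p{\left(V,a \right)} = V^{2}$
$\frac{p{\left(6,E \right)} - 32434}{-4159 - 39579} = \frac{6^{2} - 32434}{-4159 - 39579} = \frac{36 - 32434}{-43738} = \left(-32398\right) \left(- \frac{1}{43738}\right) = \frac{16199}{21869}$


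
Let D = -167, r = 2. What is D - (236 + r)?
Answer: -405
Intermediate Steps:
D - (236 + r) = -167 - (236 + 2) = -167 - 1*238 = -167 - 238 = -405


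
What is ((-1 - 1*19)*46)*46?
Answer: -42320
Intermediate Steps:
((-1 - 1*19)*46)*46 = ((-1 - 19)*46)*46 = -20*46*46 = -920*46 = -42320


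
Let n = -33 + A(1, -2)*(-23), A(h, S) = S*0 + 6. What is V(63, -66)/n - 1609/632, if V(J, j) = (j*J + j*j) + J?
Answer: -48899/12008 ≈ -4.0722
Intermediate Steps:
A(h, S) = 6 (A(h, S) = 0 + 6 = 6)
V(J, j) = J + j² + J*j (V(J, j) = (J*j + j²) + J = (j² + J*j) + J = J + j² + J*j)
n = -171 (n = -33 + 6*(-23) = -33 - 138 = -171)
V(63, -66)/n - 1609/632 = (63 + (-66)² + 63*(-66))/(-171) - 1609/632 = (63 + 4356 - 4158)*(-1/171) - 1609*1/632 = 261*(-1/171) - 1609/632 = -29/19 - 1609/632 = -48899/12008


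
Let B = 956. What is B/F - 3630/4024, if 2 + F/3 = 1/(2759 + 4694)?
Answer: -14416794541/89966580 ≈ -160.25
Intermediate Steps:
F = -44715/7453 (F = -6 + 3/(2759 + 4694) = -6 + 3/7453 = -44715/7453 ≈ -5.9996)
B/F - 3630/4024 = 956/(-44715/7453) - 3630/4024 = 956*(-7453/44715) - 3630*1/4024 = -7125068/44715 - 1815/2012 = -14416794541/89966580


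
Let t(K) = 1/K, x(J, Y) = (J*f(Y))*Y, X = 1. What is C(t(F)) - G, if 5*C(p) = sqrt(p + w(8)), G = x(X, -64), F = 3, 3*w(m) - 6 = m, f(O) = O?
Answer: -4096 + sqrt(5)/5 ≈ -4095.6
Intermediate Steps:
w(m) = 2 + m/3
x(J, Y) = J*Y**2 (x(J, Y) = (J*Y)*Y = J*Y**2)
G = 4096 (G = 1*(-64)**2 = 1*4096 = 4096)
C(p) = sqrt(14/3 + p)/5 (C(p) = sqrt(p + (2 + (1/3)*8))/5 = sqrt(p + (2 + 8/3))/5 = sqrt(p + 14/3)/5 = sqrt(14/3 + p)/5)
C(t(F)) - G = sqrt(42 + 9/3)/15 - 1*4096 = sqrt(42 + 9*(1/3))/15 - 4096 = sqrt(42 + 3)/15 - 4096 = sqrt(45)/15 - 4096 = (3*sqrt(5))/15 - 4096 = sqrt(5)/5 - 4096 = -4096 + sqrt(5)/5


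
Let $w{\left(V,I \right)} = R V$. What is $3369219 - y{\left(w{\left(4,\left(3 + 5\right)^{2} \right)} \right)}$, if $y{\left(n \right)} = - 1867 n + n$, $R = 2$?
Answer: $3384147$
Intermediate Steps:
$w{\left(V,I \right)} = 2 V$
$y{\left(n \right)} = - 1866 n$
$3369219 - y{\left(w{\left(4,\left(3 + 5\right)^{2} \right)} \right)} = 3369219 - - 1866 \cdot 2 \cdot 4 = 3369219 - \left(-1866\right) 8 = 3369219 - -14928 = 3369219 + 14928 = 3384147$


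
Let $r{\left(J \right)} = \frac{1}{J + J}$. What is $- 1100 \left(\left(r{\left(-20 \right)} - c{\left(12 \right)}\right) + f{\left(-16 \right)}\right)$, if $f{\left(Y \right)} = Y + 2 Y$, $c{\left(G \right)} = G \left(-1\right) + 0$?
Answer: $\frac{79255}{2} \approx 39628.0$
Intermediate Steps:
$c{\left(G \right)} = - G$ ($c{\left(G \right)} = - G + 0 = - G$)
$r{\left(J \right)} = \frac{1}{2 J}$
$f{\left(Y \right)} = 3 Y$
$- 1100 \left(\left(r{\left(-20 \right)} - c{\left(12 \right)}\right) + f{\left(-16 \right)}\right) = - 1100 \left(\left(\frac{1}{2 \left(-20\right)} - \left(-1\right) 12\right) + 3 \left(-16\right)\right) = - 1100 \left(\left(\frac{1}{2} \left(- \frac{1}{20}\right) - -12\right) - 48\right) = - 1100 \left(\left(- \frac{1}{40} + 12\right) - 48\right) = - 1100 \left(\frac{479}{40} - 48\right) = \left(-1100\right) \left(- \frac{1441}{40}\right) = \frac{79255}{2}$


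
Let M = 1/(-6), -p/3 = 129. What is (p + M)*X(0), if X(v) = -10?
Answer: 11615/3 ≈ 3871.7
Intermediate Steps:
p = -387 (p = -3*129 = -387)
M = -1/6 ≈ -0.16667
(p + M)*X(0) = (-387 - 1/6)*(-10) = -2323/6*(-10) = 11615/3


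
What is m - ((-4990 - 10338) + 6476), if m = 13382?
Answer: 22234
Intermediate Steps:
m - ((-4990 - 10338) + 6476) = 13382 - ((-4990 - 10338) + 6476) = 13382 - (-15328 + 6476) = 13382 - 1*(-8852) = 13382 + 8852 = 22234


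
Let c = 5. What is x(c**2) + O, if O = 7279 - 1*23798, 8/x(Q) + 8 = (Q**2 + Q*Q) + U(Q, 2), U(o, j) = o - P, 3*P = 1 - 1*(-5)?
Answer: -20896527/1265 ≈ -16519.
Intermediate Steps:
P = 2 (P = (1 - 1*(-5))/3 = (1 + 5)/3 = (1/3)*6 = 2)
U(o, j) = -2 + o (U(o, j) = o - 1*2 = o - 2 = -2 + o)
x(Q) = 8/(-10 + Q + 2*Q**2) (x(Q) = 8/(-8 + ((Q**2 + Q*Q) + (-2 + Q))) = 8/(-8 + ((Q**2 + Q**2) + (-2 + Q))) = 8/(-8 + (2*Q**2 + (-2 + Q))) = 8/(-8 + (-2 + Q + 2*Q**2)) = 8/(-10 + Q + 2*Q**2))
O = -16519 (O = 7279 - 23798 = -16519)
x(c**2) + O = 8/(-10 + 5**2 + 2*(5**2)**2) - 16519 = 8/(-10 + 25 + 2*25**2) - 16519 = 8/(-10 + 25 + 2*625) - 16519 = 8/(-10 + 25 + 1250) - 16519 = 8/1265 - 16519 = -20896527/1265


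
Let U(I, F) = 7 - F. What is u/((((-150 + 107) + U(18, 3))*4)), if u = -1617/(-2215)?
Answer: -539/115180 ≈ -0.0046796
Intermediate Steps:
u = 1617/2215 (u = -1617*(-1/2215) = 1617/2215 ≈ 0.73002)
u/((((-150 + 107) + U(18, 3))*4)) = 1617/(2215*((((-150 + 107) + (7 - 1*3))*4))) = 1617/(2215*(((-43 + (7 - 3))*4))) = 1617/(2215*(((-43 + 4)*4))) = 1617/(2215*((-39*4))) = (1617/2215)/(-156) = (1617/2215)*(-1/156) = -539/115180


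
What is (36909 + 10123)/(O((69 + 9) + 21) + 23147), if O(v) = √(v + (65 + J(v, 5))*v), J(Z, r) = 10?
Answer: 1088649704/535776085 - 282192*√209/535776085 ≈ 2.0243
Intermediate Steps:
O(v) = 2*√19*√v (O(v) = √(v + (65 + 10)*v) = √(v + 75*v) = √(76*v) = 2*√19*√v)
(36909 + 10123)/(O((69 + 9) + 21) + 23147) = (36909 + 10123)/(2*√19*√((69 + 9) + 21) + 23147) = 47032/(2*√19*√(78 + 21) + 23147) = 47032/(2*√19*√99 + 23147) = 47032/(2*√19*(3*√11) + 23147) = 47032/(6*√209 + 23147) = 47032/(23147 + 6*√209)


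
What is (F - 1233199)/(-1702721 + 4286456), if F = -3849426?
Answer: -1016525/516747 ≈ -1.9672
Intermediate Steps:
(F - 1233199)/(-1702721 + 4286456) = (-3849426 - 1233199)/(-1702721 + 4286456) = -5082625/2583735 = -5082625*1/2583735 = -1016525/516747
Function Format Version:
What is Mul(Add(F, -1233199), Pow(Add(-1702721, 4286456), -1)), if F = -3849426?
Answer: Rational(-1016525, 516747) ≈ -1.9672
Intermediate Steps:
Mul(Add(F, -1233199), Pow(Add(-1702721, 4286456), -1)) = Mul(Add(-3849426, -1233199), Pow(Add(-1702721, 4286456), -1)) = Mul(-5082625, Pow(2583735, -1)) = Mul(-5082625, Rational(1, 2583735)) = Rational(-1016525, 516747)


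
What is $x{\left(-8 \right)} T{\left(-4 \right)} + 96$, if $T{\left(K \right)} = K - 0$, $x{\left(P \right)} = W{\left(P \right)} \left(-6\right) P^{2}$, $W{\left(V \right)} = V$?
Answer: $-12192$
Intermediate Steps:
$x{\left(P \right)} = - 6 P^{3}$ ($x{\left(P \right)} = P \left(-6\right) P^{2} = - 6 P P^{2} = - 6 P^{3}$)
$T{\left(K \right)} = K$ ($T{\left(K \right)} = K + 0 = K$)
$x{\left(-8 \right)} T{\left(-4 \right)} + 96 = - 6 \left(-8\right)^{3} \left(-4\right) + 96 = \left(-6\right) \left(-512\right) \left(-4\right) + 96 = 3072 \left(-4\right) + 96 = -12288 + 96 = -12192$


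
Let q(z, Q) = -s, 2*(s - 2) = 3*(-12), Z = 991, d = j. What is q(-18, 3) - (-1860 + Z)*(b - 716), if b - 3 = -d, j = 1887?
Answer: -2259384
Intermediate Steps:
d = 1887
b = -1884 (b = 3 - 1*1887 = 3 - 1887 = -1884)
s = -16 (s = 2 + (3*(-12))/2 = 2 + (½)*(-36) = 2 - 18 = -16)
q(z, Q) = 16 (q(z, Q) = -1*(-16) = 16)
q(-18, 3) - (-1860 + Z)*(b - 716) = 16 - (-1860 + 991)*(-1884 - 716) = 16 - (-869)*(-2600) = 16 - 1*2259400 = 16 - 2259400 = -2259384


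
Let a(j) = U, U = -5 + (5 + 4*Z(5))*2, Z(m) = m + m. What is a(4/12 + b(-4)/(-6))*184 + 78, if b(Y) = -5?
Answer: 15718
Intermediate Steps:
Z(m) = 2*m
U = 85 (U = -5 + (5 + 4*(2*5))*2 = -5 + (5 + 4*10)*2 = -5 + (5 + 40)*2 = -5 + 45*2 = -5 + 90 = 85)
a(j) = 85
a(4/12 + b(-4)/(-6))*184 + 78 = 85*184 + 78 = 15640 + 78 = 15718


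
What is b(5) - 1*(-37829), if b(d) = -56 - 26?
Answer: 37747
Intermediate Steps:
b(d) = -82
b(5) - 1*(-37829) = -82 - 1*(-37829) = -82 + 37829 = 37747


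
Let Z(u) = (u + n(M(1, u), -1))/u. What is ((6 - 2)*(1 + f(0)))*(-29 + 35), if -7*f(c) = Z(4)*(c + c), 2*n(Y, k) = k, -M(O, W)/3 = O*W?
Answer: 24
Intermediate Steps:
M(O, W) = -3*O*W
n(Y, k) = k/2
Z(u) = (-½ + u)/u (Z(u) = (u + (½)*(-1))/u = (u - ½)/u = (-½ + u)/u)
f(c) = -c/4 (f(c) = -(-½ + 4)/4*(c + c)/7 = -(¼)*(7/2)*2*c/7 = -2*c/8 = -c/4)
((6 - 2)*(1 + f(0)))*(-29 + 35) = ((6 - 2)*(1 - ¼*0))*(-29 + 35) = (4*(1 + 0))*6 = (4*1)*6 = 4*6 = 24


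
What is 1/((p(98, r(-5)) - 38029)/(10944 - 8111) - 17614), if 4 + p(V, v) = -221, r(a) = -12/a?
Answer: -2833/49938716 ≈ -5.6730e-5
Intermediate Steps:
p(V, v) = -225 (p(V, v) = -4 - 221 = -225)
1/((p(98, r(-5)) - 38029)/(10944 - 8111) - 17614) = 1/((-225 - 38029)/(10944 - 8111) - 17614) = 1/(-38254/2833 - 17614) = 1/(-49938716/2833) = -2833/49938716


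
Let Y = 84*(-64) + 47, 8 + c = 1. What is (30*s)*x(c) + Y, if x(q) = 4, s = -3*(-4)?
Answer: -3889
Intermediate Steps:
c = -7 (c = -8 + 1 = -7)
s = 12
Y = -5329 (Y = -5376 + 47 = -5329)
(30*s)*x(c) + Y = (30*12)*4 - 5329 = 360*4 - 5329 = 1440 - 5329 = -3889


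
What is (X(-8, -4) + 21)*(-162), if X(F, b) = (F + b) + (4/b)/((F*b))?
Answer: -23247/16 ≈ -1452.9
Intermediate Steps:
X(F, b) = F + b + 4/(F*b**2) (X(F, b) = (F + b) + (4/b)*(1/(F*b)) = (F + b) + 4/(F*b**2) = F + b + 4/(F*b**2))
(X(-8, -4) + 21)*(-162) = ((-8 - 4 + 4/(-8*(-4)**2)) + 21)*(-162) = ((-8 - 4 + 4*(-1/8)*(1/16)) + 21)*(-162) = ((-8 - 4 - 1/32) + 21)*(-162) = (-385/32 + 21)*(-162) = (287/32)*(-162) = -23247/16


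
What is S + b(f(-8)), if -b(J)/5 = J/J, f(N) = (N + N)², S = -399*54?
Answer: -21551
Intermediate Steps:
S = -21546
f(N) = 4*N² (f(N) = (2*N)² = 4*N²)
b(J) = -5 (b(J) = -5*J/J = -5*1 = -5)
S + b(f(-8)) = -21546 - 5 = -21551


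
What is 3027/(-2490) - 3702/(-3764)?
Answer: -90652/390515 ≈ -0.23213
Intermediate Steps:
3027/(-2490) - 3702/(-3764) = 3027*(-1/2490) - 3702*(-1/3764) = -1009/830 + 1851/1882 = -90652/390515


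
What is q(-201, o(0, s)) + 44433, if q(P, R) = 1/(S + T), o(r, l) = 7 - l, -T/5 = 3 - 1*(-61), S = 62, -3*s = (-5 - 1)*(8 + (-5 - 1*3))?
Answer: 11463713/258 ≈ 44433.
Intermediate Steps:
s = 0 (s = -(-5 - 1)*(8 + (-5 - 1*3))/3 = -(-2)*(8 + (-5 - 3)) = -(-2)*(8 - 8) = -(-2)*0 = -1/3*0 = 0)
T = -320 (T = -5*(3 - 1*(-61)) = -5*(3 + 61) = -5*64 = -320)
q(P, R) = -1/258 (q(P, R) = 1/(62 - 320) = 1/(-258) = -1/258)
q(-201, o(0, s)) + 44433 = -1/258 + 44433 = 11463713/258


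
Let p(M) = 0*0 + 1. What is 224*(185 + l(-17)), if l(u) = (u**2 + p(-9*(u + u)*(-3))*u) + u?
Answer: 98560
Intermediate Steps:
p(M) = 1 (p(M) = 0 + 1 = 1)
l(u) = u**2 + 2*u (l(u) = (u**2 + 1*u) + u = (u**2 + u) + u = (u + u**2) + u = u**2 + 2*u)
224*(185 + l(-17)) = 224*(185 - 17*(2 - 17)) = 224*(185 - 17*(-15)) = 224*(185 + 255) = 224*440 = 98560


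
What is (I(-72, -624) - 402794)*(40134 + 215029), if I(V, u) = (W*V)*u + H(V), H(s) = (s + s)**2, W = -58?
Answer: -762396934766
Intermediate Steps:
H(s) = 4*s**2 (H(s) = (2*s)**2 = 4*s**2)
I(V, u) = 4*V**2 - 58*V*u (I(V, u) = (-58*V)*u + 4*V**2 = -58*V*u + 4*V**2 = 4*V**2 - 58*V*u)
(I(-72, -624) - 402794)*(40134 + 215029) = (2*(-72)*(-29*(-624) + 2*(-72)) - 402794)*(40134 + 215029) = (2*(-72)*(18096 - 144) - 402794)*255163 = (2*(-72)*17952 - 402794)*255163 = (-2585088 - 402794)*255163 = -2987882*255163 = -762396934766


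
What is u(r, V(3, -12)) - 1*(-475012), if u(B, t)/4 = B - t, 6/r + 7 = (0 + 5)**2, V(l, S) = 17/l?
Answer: 1424972/3 ≈ 4.7499e+5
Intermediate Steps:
r = 1/3 (r = 6/(-7 + (0 + 5)**2) = 6/(-7 + 5**2) = 6/(-7 + 25) = 6/18 = 6*(1/18) = 1/3 ≈ 0.33333)
u(B, t) = -4*t + 4*B (u(B, t) = 4*(B - t) = -4*t + 4*B)
u(r, V(3, -12)) - 1*(-475012) = (-68/3 + 4*(1/3)) - 1*(-475012) = (-68/3 + 4/3) + 475012 = -64/3 + 475012 = 1424972/3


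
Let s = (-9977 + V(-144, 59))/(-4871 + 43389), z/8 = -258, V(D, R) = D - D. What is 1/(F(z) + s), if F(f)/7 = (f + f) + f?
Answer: -38518/1669534169 ≈ -2.3071e-5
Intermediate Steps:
V(D, R) = 0
z = -2064 (z = 8*(-258) = -2064)
s = -9977/38518 (s = (-9977 + 0)/(-4871 + 43389) = -9977/38518 ≈ -0.25902)
F(f) = 21*f (F(f) = 7*((f + f) + f) = 7*(2*f + f) = 7*(3*f) = 21*f)
1/(F(z) + s) = 1/(21*(-2064) - 9977/38518) = 1/(-43344 - 9977/38518) = 1/(-1669534169/38518) = -38518/1669534169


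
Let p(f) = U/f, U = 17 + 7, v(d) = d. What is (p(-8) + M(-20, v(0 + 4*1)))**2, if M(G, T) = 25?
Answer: 484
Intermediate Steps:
U = 24
p(f) = 24/f
(p(-8) + M(-20, v(0 + 4*1)))**2 = (24/(-8) + 25)**2 = (24*(-1/8) + 25)**2 = (-3 + 25)**2 = 22**2 = 484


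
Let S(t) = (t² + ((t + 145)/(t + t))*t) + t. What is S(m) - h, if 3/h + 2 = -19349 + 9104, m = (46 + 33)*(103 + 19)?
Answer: 1904006823315/20494 ≈ 9.2906e+7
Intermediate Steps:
m = 9638 (m = 79*122 = 9638)
h = -3/10247 (h = 3/(-2 + (-19349 + 9104)) = 3/(-2 - 10245) = 3/(-10247) = 3*(-1/10247) = -3/10247 ≈ -0.00029277)
S(t) = 145/2 + t² + 3*t/2 (S(t) = (t² + ((145 + t)/((2*t)))*t) + t = (t² + ((145 + t)*(1/(2*t)))*t) + t = (t² + ((145 + t)/(2*t))*t) + t = (t² + (145/2 + t/2)) + t = (145/2 + t² + t/2) + t = 145/2 + t² + 3*t/2)
S(m) - h = (145/2 + 9638² + (3/2)*9638) - 1*(-3/10247) = (145/2 + 92891044 + 14457) + 3/10247 = 185811147/2 + 3/10247 = 1904006823315/20494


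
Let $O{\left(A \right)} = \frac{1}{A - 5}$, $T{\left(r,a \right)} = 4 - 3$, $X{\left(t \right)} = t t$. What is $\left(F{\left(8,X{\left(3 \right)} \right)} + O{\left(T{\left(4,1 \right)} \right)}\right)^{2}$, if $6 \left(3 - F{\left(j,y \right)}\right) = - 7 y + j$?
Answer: $\frac{20449}{144} \approx 142.01$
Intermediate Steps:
$X{\left(t \right)} = t^{2}$
$F{\left(j,y \right)} = 3 - \frac{j}{6} + \frac{7 y}{6}$ ($F{\left(j,y \right)} = 3 - \frac{- 7 y + j}{6} = 3 - \frac{j - 7 y}{6} = 3 - \left(- \frac{7 y}{6} + \frac{j}{6}\right) = 3 - \frac{j}{6} + \frac{7 y}{6}$)
$T{\left(r,a \right)} = 1$
$O{\left(A \right)} = \frac{1}{-5 + A}$
$\left(F{\left(8,X{\left(3 \right)} \right)} + O{\left(T{\left(4,1 \right)} \right)}\right)^{2} = \left(\left(3 - \frac{4}{3} + \frac{7 \cdot 3^{2}}{6}\right) + \frac{1}{-5 + 1}\right)^{2} = \left(\left(3 - \frac{4}{3} + \frac{7}{6} \cdot 9\right) + \frac{1}{-4}\right)^{2} = \left(\left(3 - \frac{4}{3} + \frac{21}{2}\right) - \frac{1}{4}\right)^{2} = \left(\frac{73}{6} - \frac{1}{4}\right)^{2} = \left(\frac{143}{12}\right)^{2} = \frac{20449}{144}$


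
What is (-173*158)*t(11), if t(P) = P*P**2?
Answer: -36381554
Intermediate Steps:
t(P) = P**3
(-173*158)*t(11) = -173*158*11**3 = -27334*1331 = -36381554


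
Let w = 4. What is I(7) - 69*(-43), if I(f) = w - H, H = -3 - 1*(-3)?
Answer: 2971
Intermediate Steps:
H = 0 (H = -3 + 3 = 0)
I(f) = 4 (I(f) = 4 - 1*0 = 4 + 0 = 4)
I(7) - 69*(-43) = 4 - 69*(-43) = 4 + 2967 = 2971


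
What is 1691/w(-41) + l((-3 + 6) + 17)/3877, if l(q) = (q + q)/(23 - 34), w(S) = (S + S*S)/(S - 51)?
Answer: -1658686171/17485270 ≈ -94.862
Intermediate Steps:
w(S) = (S + S**2)/(-51 + S)
l(q) = -2*q/11 (l(q) = (2*q)/(-11) = (2*q)*(-1/11) = -2*q/11)
1691/w(-41) + l((-3 + 6) + 17)/3877 = 1691/((-41*(1 - 41)/(-51 - 41))) - 2*((-3 + 6) + 17)/11/3877 = 1691/((-41*(-40)/(-92))) - 2*(3 + 17)/11*(1/3877) = 1691/((-41*(-1/92)*(-40))) - 2/11*20*(1/3877) = 1691/(-410/23) - 40/11*1/3877 = 1691*(-23/410) - 40/42647 = -38893/410 - 40/42647 = -1658686171/17485270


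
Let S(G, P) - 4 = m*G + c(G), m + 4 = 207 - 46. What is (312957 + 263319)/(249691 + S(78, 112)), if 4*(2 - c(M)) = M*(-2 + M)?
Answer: 576276/260461 ≈ 2.2125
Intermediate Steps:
c(M) = 2 - M*(-2 + M)/4
m = 157 (m = -4 + (207 - 46) = -4 + 161 = 157)
S(G, P) = 6 - G**2/4 + 315*G/2 (S(G, P) = 4 + (157*G + (2 + G/2 - G**2/4)) = 4 + (2 - G**2/4 + 315*G/2) = 6 - G**2/4 + 315*G/2)
(312957 + 263319)/(249691 + S(78, 112)) = (312957 + 263319)/(249691 + (6 - 1/4*78**2 + (315/2)*78)) = 576276/(249691 + (6 - 1/4*6084 + 12285)) = 576276/(249691 + (6 - 1521 + 12285)) = 576276/(249691 + 10770) = 576276/260461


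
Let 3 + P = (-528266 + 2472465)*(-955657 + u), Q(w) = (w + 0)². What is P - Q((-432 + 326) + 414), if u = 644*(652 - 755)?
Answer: -1986950086678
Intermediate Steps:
Q(w) = w²
u = -66332 (u = 644*(-103) = -66332)
P = -1986949991814 (P = -3 + (-528266 + 2472465)*(-955657 - 66332) = -3 + 1944199*(-1021989) = -3 - 1986949991811 = -1986949991814)
P - Q((-432 + 326) + 414) = -1986949991814 - ((-432 + 326) + 414)² = -1986949991814 - (-106 + 414)² = -1986949991814 - 1*308² = -1986949991814 - 1*94864 = -1986949991814 - 94864 = -1986950086678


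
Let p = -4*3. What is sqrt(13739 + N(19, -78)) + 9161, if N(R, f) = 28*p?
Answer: 9161 + sqrt(13403) ≈ 9276.8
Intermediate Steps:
p = -12
N(R, f) = -336 (N(R, f) = 28*(-12) = -336)
sqrt(13739 + N(19, -78)) + 9161 = sqrt(13739 - 336) + 9161 = sqrt(13403) + 9161 = 9161 + sqrt(13403)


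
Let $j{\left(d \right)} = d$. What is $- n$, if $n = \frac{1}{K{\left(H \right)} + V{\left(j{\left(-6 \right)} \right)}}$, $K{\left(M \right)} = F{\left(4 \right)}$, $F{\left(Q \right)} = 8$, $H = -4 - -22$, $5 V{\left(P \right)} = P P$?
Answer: $- \frac{5}{76} \approx -0.065789$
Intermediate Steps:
$V{\left(P \right)} = \frac{P^{2}}{5}$ ($V{\left(P \right)} = \frac{P P}{5} = \frac{P^{2}}{5}$)
$H = 18$ ($H = -4 + 22 = 18$)
$K{\left(M \right)} = 8$
$n = \frac{5}{76}$ ($n = \frac{1}{8 + \frac{\left(-6\right)^{2}}{5}} = \frac{1}{8 + \frac{1}{5} \cdot 36} = \frac{1}{8 + \frac{36}{5}} = \frac{1}{\frac{76}{5}} = \frac{5}{76} \approx 0.065789$)
$- n = \left(-1\right) \frac{5}{76} = - \frac{5}{76}$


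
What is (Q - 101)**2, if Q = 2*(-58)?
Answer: 47089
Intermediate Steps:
Q = -116
(Q - 101)**2 = (-116 - 101)**2 = (-217)**2 = 47089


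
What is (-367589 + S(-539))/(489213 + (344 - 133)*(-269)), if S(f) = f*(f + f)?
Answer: 213453/432454 ≈ 0.49359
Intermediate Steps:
S(f) = 2*f² (S(f) = f*(2*f) = 2*f²)
(-367589 + S(-539))/(489213 + (344 - 133)*(-269)) = (-367589 + 2*(-539)²)/(489213 + (344 - 133)*(-269)) = (-367589 + 2*290521)/(489213 + 211*(-269)) = (-367589 + 581042)/(489213 - 56759) = 213453/432454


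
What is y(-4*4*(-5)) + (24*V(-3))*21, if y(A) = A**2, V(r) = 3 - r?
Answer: 9424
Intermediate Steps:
y(-4*4*(-5)) + (24*V(-3))*21 = (-4*4*(-5))**2 + (24*(3 - 1*(-3)))*21 = (-16*(-5))**2 + (24*(3 + 3))*21 = 80**2 + (24*6)*21 = 6400 + 144*21 = 6400 + 3024 = 9424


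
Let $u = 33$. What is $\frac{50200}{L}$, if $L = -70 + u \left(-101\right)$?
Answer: $- \frac{50200}{3403} \approx -14.752$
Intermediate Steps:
$L = -3403$ ($L = -70 + 33 \left(-101\right) = -70 - 3333 = -3403$)
$\frac{50200}{L} = \frac{50200}{-3403} = 50200 \left(- \frac{1}{3403}\right) = - \frac{50200}{3403}$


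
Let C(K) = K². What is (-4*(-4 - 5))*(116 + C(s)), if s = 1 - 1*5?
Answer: 4752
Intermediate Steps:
s = -4 (s = 1 - 5 = -4)
(-4*(-4 - 5))*(116 + C(s)) = (-4*(-4 - 5))*(116 + (-4)²) = (-4*(-9))*(116 + 16) = 36*132 = 4752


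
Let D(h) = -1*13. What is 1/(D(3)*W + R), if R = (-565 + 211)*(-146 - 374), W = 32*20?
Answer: 1/175760 ≈ 5.6896e-6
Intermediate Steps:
D(h) = -13
W = 640
R = 184080 (R = -354*(-520) = 184080)
1/(D(3)*W + R) = 1/(-13*640 + 184080) = 1/(-8320 + 184080) = 1/175760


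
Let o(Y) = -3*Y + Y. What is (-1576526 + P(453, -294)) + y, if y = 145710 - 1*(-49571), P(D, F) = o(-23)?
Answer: -1381199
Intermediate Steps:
o(Y) = -2*Y
P(D, F) = 46 (P(D, F) = -2*(-23) = 46)
y = 195281 (y = 145710 + 49571 = 195281)
(-1576526 + P(453, -294)) + y = (-1576526 + 46) + 195281 = -1576480 + 195281 = -1381199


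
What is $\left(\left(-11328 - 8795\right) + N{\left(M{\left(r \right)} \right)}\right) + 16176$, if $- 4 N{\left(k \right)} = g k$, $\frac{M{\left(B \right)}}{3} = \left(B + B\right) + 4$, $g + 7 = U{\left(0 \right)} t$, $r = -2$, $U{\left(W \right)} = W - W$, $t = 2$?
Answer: $-3947$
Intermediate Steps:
$U{\left(W \right)} = 0$
$g = -7$ ($g = -7 + 0 \cdot 2 = -7 + 0 = -7$)
$M{\left(B \right)} = 12 + 6 B$ ($M{\left(B \right)} = 3 \left(\left(B + B\right) + 4\right) = 3 \left(2 B + 4\right) = 3 \left(4 + 2 B\right) = 12 + 6 B$)
$N{\left(k \right)} = \frac{7 k}{4}$ ($N{\left(k \right)} = - \frac{\left(-7\right) k}{4} = \frac{7 k}{4}$)
$\left(\left(-11328 - 8795\right) + N{\left(M{\left(r \right)} \right)}\right) + 16176 = \left(\left(-11328 - 8795\right) + \frac{7 \left(12 + 6 \left(-2\right)\right)}{4}\right) + 16176 = \left(\left(-11328 - 8795\right) + \frac{7 \left(12 - 12\right)}{4}\right) + 16176 = \left(-20123 + \frac{7}{4} \cdot 0\right) + 16176 = \left(-20123 + 0\right) + 16176 = -20123 + 16176 = -3947$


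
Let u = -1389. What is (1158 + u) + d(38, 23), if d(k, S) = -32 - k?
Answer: -301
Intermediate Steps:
(1158 + u) + d(38, 23) = (1158 - 1389) + (-32 - 1*38) = -231 + (-32 - 38) = -231 - 70 = -301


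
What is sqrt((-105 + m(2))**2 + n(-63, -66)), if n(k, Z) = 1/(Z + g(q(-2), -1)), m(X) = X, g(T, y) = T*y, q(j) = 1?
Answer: 3*sqrt(5291526)/67 ≈ 103.00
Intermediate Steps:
n(k, Z) = 1/(-1 + Z) (n(k, Z) = 1/(Z + 1*(-1)) = 1/(Z - 1) = 1/(-1 + Z))
sqrt((-105 + m(2))**2 + n(-63, -66)) = sqrt((-105 + 2)**2 + 1/(-1 - 66)) = sqrt((-103)**2 + 1/(-67)) = sqrt(10609 - 1/67) = sqrt(710802/67) = 3*sqrt(5291526)/67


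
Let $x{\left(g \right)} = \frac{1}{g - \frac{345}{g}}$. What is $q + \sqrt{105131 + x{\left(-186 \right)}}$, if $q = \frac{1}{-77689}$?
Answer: $- \frac{1}{77689} + \frac{\sqrt{279665371645}}{1631} \approx 324.24$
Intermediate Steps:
$q = - \frac{1}{77689} \approx -1.2872 \cdot 10^{-5}$
$q + \sqrt{105131 + x{\left(-186 \right)}} = - \frac{1}{77689} + \sqrt{105131 - \frac{186}{-345 + \left(-186\right)^{2}}} = - \frac{1}{77689} + \sqrt{105131 - \frac{186}{-345 + 34596}} = - \frac{1}{77689} + \sqrt{105131 - \frac{186}{34251}} = - \frac{1}{77689} + \sqrt{105131 - \frac{62}{11417}} = - \frac{1}{77689} + \sqrt{\frac{1200280565}{11417}} = - \frac{1}{77689} + \frac{\sqrt{279665371645}}{1631}$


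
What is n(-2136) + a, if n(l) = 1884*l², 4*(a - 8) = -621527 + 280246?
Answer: 34382628607/4 ≈ 8.5957e+9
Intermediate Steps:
a = -341249/4 (a = 8 + (-621527 + 280246)/4 = 8 + (¼)*(-341281) = 8 - 341281/4 = -341249/4 ≈ -85312.)
n(-2136) + a = 1884*(-2136)² - 341249/4 = 1884*4562496 - 341249/4 = 8595742464 - 341249/4 = 34382628607/4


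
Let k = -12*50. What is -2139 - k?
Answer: -1539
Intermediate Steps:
k = -600
-2139 - k = -2139 - 1*(-600) = -2139 + 600 = -1539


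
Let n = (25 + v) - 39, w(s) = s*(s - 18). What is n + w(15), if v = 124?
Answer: 65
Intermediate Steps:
w(s) = s*(-18 + s)
n = 110 (n = (25 + 124) - 39 = 149 - 39 = 110)
n + w(15) = 110 + 15*(-18 + 15) = 110 + 15*(-3) = 110 - 45 = 65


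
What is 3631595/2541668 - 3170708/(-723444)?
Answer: 140607140449/24194137692 ≈ 5.8116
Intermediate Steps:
3631595/2541668 - 3170708/(-723444) = 3631595*(1/2541668) - 3170708*(-1/723444) = 3631595/2541668 + 792677/180861 = 140607140449/24194137692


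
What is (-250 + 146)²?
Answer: 10816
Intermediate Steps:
(-250 + 146)² = (-104)² = 10816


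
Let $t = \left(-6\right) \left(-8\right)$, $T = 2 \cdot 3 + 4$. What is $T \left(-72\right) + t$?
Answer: $-672$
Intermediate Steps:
$T = 10$ ($T = 6 + 4 = 10$)
$t = 48$
$T \left(-72\right) + t = 10 \left(-72\right) + 48 = -720 + 48 = -672$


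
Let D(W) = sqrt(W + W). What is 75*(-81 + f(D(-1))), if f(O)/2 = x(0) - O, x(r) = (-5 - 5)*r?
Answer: -6075 - 150*I*sqrt(2) ≈ -6075.0 - 212.13*I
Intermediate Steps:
x(r) = -10*r
D(W) = sqrt(2)*sqrt(W) (D(W) = sqrt(2*W) = sqrt(2)*sqrt(W))
f(O) = -2*O (f(O) = 2*(-10*0 - O) = 2*(0 - O) = 2*(-O) = -2*O)
75*(-81 + f(D(-1))) = 75*(-81 - 2*sqrt(2)*sqrt(-1)) = 75*(-81 - 2*sqrt(2)*I) = 75*(-81 - 2*I*sqrt(2)) = -6075 - 150*I*sqrt(2)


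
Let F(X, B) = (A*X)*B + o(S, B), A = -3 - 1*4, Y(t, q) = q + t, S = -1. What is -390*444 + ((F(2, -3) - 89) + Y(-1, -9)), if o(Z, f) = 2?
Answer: -173215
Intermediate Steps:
A = -7 (A = -3 - 4 = -7)
F(X, B) = 2 - 7*B*X (F(X, B) = (-7*X)*B + 2 = -7*B*X + 2 = 2 - 7*B*X)
-390*444 + ((F(2, -3) - 89) + Y(-1, -9)) = -390*444 + (((2 - 7*(-3)*2) - 89) + (-9 - 1)) = -173160 + (((2 + 42) - 89) - 10) = -173160 + ((44 - 89) - 10) = -173160 + (-45 - 10) = -173160 - 55 = -173215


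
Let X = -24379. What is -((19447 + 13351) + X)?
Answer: -8419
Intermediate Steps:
-((19447 + 13351) + X) = -((19447 + 13351) - 24379) = -(32798 - 24379) = -1*8419 = -8419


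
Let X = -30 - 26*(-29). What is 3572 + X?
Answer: 4296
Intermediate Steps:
X = 724 (X = -30 + 754 = 724)
3572 + X = 3572 + 724 = 4296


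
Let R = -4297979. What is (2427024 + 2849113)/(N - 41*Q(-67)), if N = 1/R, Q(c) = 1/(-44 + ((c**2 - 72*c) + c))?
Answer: -112856264414054/95309 ≈ -1.1841e+9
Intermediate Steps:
Q(c) = 1/(-44 + c**2 - 71*c) (Q(c) = 1/(-44 + (c**2 - 71*c)) = 1/(-44 + c**2 - 71*c))
N = -1/4297979 (N = 1/(-4297979) = -1/4297979 ≈ -2.3267e-7)
(2427024 + 2849113)/(N - 41*Q(-67)) = (2427024 + 2849113)/(-1/4297979 - 41/(-44 + (-67)**2 - 71*(-67))) = 5276137/(-1/4297979 - 41/(-44 + 4489 + 4757)) = 5276137/(-1/4297979 - 41/9202) = 5276137/(-95309/21389942) = 5276137*(-21389942/95309) = -112856264414054/95309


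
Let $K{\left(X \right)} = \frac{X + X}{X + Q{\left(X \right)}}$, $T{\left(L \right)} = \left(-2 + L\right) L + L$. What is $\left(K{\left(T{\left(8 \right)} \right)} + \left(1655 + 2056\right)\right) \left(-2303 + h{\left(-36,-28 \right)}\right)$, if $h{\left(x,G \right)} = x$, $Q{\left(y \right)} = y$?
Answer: $-8682368$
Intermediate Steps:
$T{\left(L \right)} = L + L \left(-2 + L\right)$ ($T{\left(L \right)} = L \left(-2 + L\right) + L = L + L \left(-2 + L\right)$)
$K{\left(X \right)} = 1$ ($K{\left(X \right)} = \frac{X + X}{X + X} = \frac{2 X}{2 X} = 2 X \frac{1}{2 X} = 1$)
$\left(K{\left(T{\left(8 \right)} \right)} + \left(1655 + 2056\right)\right) \left(-2303 + h{\left(-36,-28 \right)}\right) = \left(1 + \left(1655 + 2056\right)\right) \left(-2303 - 36\right) = \left(1 + 3711\right) \left(-2339\right) = 3712 \left(-2339\right) = -8682368$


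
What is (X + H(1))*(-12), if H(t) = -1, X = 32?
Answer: -372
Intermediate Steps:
(X + H(1))*(-12) = (32 - 1)*(-12) = 31*(-12) = -372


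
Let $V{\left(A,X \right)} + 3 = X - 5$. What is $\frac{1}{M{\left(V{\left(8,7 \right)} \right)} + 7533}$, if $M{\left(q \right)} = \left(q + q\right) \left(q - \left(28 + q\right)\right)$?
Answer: $\frac{1}{7589} \approx 0.00013177$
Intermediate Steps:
$V{\left(A,X \right)} = -8 + X$ ($V{\left(A,X \right)} = -3 + \left(X - 5\right) = -3 + \left(-5 + X\right) = -8 + X$)
$M{\left(q \right)} = - 56 q$ ($M{\left(q \right)} = 2 q \left(-28\right) = - 56 q$)
$\frac{1}{M{\left(V{\left(8,7 \right)} \right)} + 7533} = \frac{1}{- 56 \left(-8 + 7\right) + 7533} = \frac{1}{\left(-56\right) \left(-1\right) + 7533} = \frac{1}{56 + 7533} = \frac{1}{7589}$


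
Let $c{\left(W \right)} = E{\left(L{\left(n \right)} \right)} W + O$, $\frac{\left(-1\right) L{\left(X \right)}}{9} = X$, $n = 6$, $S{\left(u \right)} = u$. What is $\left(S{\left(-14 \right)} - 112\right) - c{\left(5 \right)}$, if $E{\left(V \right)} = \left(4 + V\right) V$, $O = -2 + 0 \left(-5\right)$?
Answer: $-13624$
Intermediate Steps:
$O = -2$ ($O = -2 + 0 = -2$)
$L{\left(X \right)} = - 9 X$
$E{\left(V \right)} = V \left(4 + V\right)$
$c{\left(W \right)} = -2 + 2700 W$ ($c{\left(W \right)} = \left(-9\right) 6 \left(4 - 54\right) W - 2 = - 54 \left(4 - 54\right) W - 2 = \left(-54\right) \left(-50\right) W - 2 = 2700 W - 2 = -2 + 2700 W$)
$\left(S{\left(-14 \right)} - 112\right) - c{\left(5 \right)} = \left(-14 - 112\right) - \left(-2 + 2700 \cdot 5\right) = -126 - \left(-2 + 13500\right) = -126 - 13498 = -13624$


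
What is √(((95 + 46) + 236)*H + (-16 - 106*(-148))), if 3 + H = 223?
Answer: 2*√24653 ≈ 314.03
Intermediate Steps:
H = 220 (H = -3 + 223 = 220)
√(((95 + 46) + 236)*H + (-16 - 106*(-148))) = √(((95 + 46) + 236)*220 + (-16 - 106*(-148))) = √((141 + 236)*220 + (-16 + 15688)) = √(377*220 + 15672) = √(82940 + 15672) = √98612 = 2*√24653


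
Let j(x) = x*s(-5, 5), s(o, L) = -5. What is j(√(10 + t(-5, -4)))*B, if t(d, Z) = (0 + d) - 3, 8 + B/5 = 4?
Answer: 100*√2 ≈ 141.42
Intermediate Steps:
B = -20 (B = -40 + 5*4 = -40 + 20 = -20)
t(d, Z) = -3 + d (t(d, Z) = d - 3 = -3 + d)
j(x) = -5*x (j(x) = x*(-5) = -5*x)
j(√(10 + t(-5, -4)))*B = -5*√(10 + (-3 - 5))*(-20) = -5*√(10 - 8)*(-20) = -5*√2*(-20) = 100*√2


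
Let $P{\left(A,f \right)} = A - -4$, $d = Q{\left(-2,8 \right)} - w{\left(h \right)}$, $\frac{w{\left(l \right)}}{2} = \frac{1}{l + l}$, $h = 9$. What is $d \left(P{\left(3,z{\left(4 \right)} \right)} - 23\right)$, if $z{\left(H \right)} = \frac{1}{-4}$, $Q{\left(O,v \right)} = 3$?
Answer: $- \frac{416}{9} \approx -46.222$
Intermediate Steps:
$z{\left(H \right)} = - \frac{1}{4}$
$w{\left(l \right)} = \frac{1}{l}$ ($w{\left(l \right)} = \frac{2}{l + l} = \frac{2}{2 l} = 2 \frac{1}{2 l} = \frac{1}{l}$)
$d = \frac{26}{9}$ ($d = 3 - \frac{1}{9} = \frac{26}{9} \approx 2.8889$)
$P{\left(A,f \right)} = 4 + A$ ($P{\left(A,f \right)} = A + 4 = 4 + A$)
$d \left(P{\left(3,z{\left(4 \right)} \right)} - 23\right) = \frac{26 \left(\left(4 + 3\right) - 23\right)}{9} = \frac{26 \left(7 - 23\right)}{9} = \frac{26}{9} \left(-16\right) = - \frac{416}{9}$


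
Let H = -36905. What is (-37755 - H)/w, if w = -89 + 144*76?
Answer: -170/2171 ≈ -0.078305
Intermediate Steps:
w = 10855 (w = -89 + 10944 = 10855)
(-37755 - H)/w = (-37755 - 1*(-36905))/10855 = (-37755 + 36905)*(1/10855) = -850*1/10855 = -170/2171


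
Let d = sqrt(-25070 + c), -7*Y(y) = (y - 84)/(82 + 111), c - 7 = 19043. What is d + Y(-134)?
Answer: 218/1351 + 2*I*sqrt(1505) ≈ 0.16136 + 77.589*I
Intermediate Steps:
c = 19050 (c = 7 + 19043 = 19050)
Y(y) = 12/193 - y/1351 (Y(y) = -(y - 84)/(7*(82 + 111)) = -(-84 + y)/(7*193) = -(-84/193 + y/193)/7 = 12/193 - y/1351)
d = 2*I*sqrt(1505) (d = sqrt(-25070 + 19050) = sqrt(-6020) = 2*I*sqrt(1505) ≈ 77.589*I)
d + Y(-134) = 2*I*sqrt(1505) + (12/193 - 1/1351*(-134)) = 2*I*sqrt(1505) + (12/193 + 134/1351) = 2*I*sqrt(1505) + 218/1351 = 218/1351 + 2*I*sqrt(1505)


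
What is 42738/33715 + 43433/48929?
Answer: 3555471197/1649641235 ≈ 2.1553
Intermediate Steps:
42738/33715 + 43433/48929 = 3555471197/1649641235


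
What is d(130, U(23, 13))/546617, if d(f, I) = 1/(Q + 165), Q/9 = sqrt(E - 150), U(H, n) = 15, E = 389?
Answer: 55/1433229774 - sqrt(239)/477743258 ≈ 6.0152e-9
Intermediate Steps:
Q = 9*sqrt(239) (Q = 9*sqrt(389 - 150) = 9*sqrt(239) ≈ 139.14)
d(f, I) = 1/(165 + 9*sqrt(239)) (d(f, I) = 1/(9*sqrt(239) + 165) = 1/(165 + 9*sqrt(239)))
d(130, U(23, 13))/546617 = (55/2622 - sqrt(239)/874)/546617 = (55/2622 - sqrt(239)/874)*(1/546617) = 55/1433229774 - sqrt(239)/477743258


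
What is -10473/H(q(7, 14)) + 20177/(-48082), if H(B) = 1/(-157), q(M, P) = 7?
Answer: 79059337225/48082 ≈ 1.6443e+6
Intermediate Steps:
H(B) = -1/157
-10473/H(q(7, 14)) + 20177/(-48082) = -10473/(-1/157) + 20177/(-48082) = -10473*(-157) + 20177*(-1/48082) = 1644261 - 20177/48082 = 79059337225/48082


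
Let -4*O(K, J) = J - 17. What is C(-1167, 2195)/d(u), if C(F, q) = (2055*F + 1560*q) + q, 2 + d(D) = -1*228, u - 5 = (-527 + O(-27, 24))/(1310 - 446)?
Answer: -102821/23 ≈ -4470.5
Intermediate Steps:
O(K, J) = 17/4 - J/4 (O(K, J) = -(J - 17)/4 = -(-17 + J)/4 = 17/4 - J/4)
u = 1685/384 (u = 5 + (-527 + (17/4 - 1/4*24))/(1310 - 446) = 5 + (-527 + (17/4 - 6))/864 = 5 + (-527 - 7/4)*(1/864) = 5 - 2115/4*1/864 = 5 - 235/384 = 1685/384 ≈ 4.3880)
d(D) = -230 (d(D) = -2 - 1*228 = -2 - 228 = -230)
C(F, q) = 1561*q + 2055*F (C(F, q) = (1560*q + 2055*F) + q = 1561*q + 2055*F)
C(-1167, 2195)/d(u) = (1561*2195 + 2055*(-1167))/(-230) = (3426395 - 2398185)*(-1/230) = 1028210*(-1/230) = -102821/23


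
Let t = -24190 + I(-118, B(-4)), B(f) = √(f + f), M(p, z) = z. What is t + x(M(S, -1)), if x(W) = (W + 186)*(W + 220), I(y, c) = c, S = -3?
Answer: 16325 + 2*I*√2 ≈ 16325.0 + 2.8284*I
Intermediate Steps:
B(f) = √2*√f (B(f) = √(2*f) = √2*√f)
t = -24190 + 2*I*√2 (t = -24190 + √2*√(-4) = -24190 + √2*(2*I) = -24190 + 2*I*√2 ≈ -24190.0 + 2.8284*I)
x(W) = (186 + W)*(220 + W)
t + x(M(S, -1)) = (-24190 + 2*I*√2) + (40920 + (-1)² + 406*(-1)) = (-24190 + 2*I*√2) + (40920 + 1 - 406) = (-24190 + 2*I*√2) + 40515 = 16325 + 2*I*√2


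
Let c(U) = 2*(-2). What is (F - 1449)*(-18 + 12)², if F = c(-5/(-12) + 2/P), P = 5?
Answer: -52308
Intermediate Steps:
c(U) = -4
F = -4
(F - 1449)*(-18 + 12)² = (-4 - 1449)*(-18 + 12)² = -1453*(-6)² = -1453*36 = -52308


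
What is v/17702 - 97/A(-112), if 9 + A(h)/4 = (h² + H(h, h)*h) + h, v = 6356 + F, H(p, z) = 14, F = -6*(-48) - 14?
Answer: 856759/2301260 ≈ 0.37230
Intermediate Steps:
F = 274 (F = 288 - 14 = 274)
v = 6630 (v = 6356 + 274 = 6630)
A(h) = -36 + 4*h² + 60*h (A(h) = -36 + 4*((h² + 14*h) + h) = -36 + 4*(h² + 15*h) = -36 + (4*h² + 60*h) = -36 + 4*h² + 60*h)
v/17702 - 97/A(-112) = 6630/17702 - 97/(-36 + 4*(-112)² + 60*(-112)) = 6630*(1/17702) - 97/(-36 + 4*12544 - 6720) = 3315/8851 - 97/(-36 + 50176 - 6720) = 3315/8851 - 97/43420 = 856759/2301260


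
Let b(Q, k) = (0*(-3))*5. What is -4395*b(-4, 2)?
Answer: 0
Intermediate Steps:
b(Q, k) = 0 (b(Q, k) = 0*5 = 0)
-4395*b(-4, 2) = -4395*0 = 0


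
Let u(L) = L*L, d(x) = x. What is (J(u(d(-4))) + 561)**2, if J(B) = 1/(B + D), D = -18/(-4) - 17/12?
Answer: 16507367361/52441 ≈ 3.1478e+5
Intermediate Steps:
u(L) = L**2
D = 37/12 (D = -18*(-1/4) - 17*1/12 = 9/2 - 17/12 = 37/12 ≈ 3.0833)
J(B) = 1/(37/12 + B) (J(B) = 1/(B + 37/12) = 1/(37/12 + B))
(J(u(d(-4))) + 561)**2 = (12/(37 + 12*(-4)**2) + 561)**2 = (12/(37 + 12*16) + 561)**2 = (12/(37 + 192) + 561)**2 = (12/229 + 561)**2 = (128481/229)**2 = 16507367361/52441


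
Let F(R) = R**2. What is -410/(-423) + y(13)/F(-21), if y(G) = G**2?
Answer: 28033/20727 ≈ 1.3525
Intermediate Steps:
-410/(-423) + y(13)/F(-21) = -410/(-423) + 13**2/((-21)**2) = -410*(-1/423) + 169/441 = 410/423 + 169*(1/441) = 410/423 + 169/441 = 28033/20727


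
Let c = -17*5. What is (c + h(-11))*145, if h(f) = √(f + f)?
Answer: -12325 + 145*I*√22 ≈ -12325.0 + 680.11*I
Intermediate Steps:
h(f) = √2*√f (h(f) = √(2*f) = √2*√f)
c = -85
(c + h(-11))*145 = (-85 + √2*√(-11))*145 = (-85 + √2*(I*√11))*145 = (-85 + I*√22)*145 = -12325 + 145*I*√22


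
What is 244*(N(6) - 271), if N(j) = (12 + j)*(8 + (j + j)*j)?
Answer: 285236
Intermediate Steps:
N(j) = (8 + 2*j²)*(12 + j) (N(j) = (12 + j)*(8 + (2*j)*j) = (12 + j)*(8 + 2*j²) = (8 + 2*j²)*(12 + j))
244*(N(6) - 271) = 244*((96 + 2*6³ + 8*6 + 24*6²) - 271) = 244*((96 + 2*216 + 48 + 24*36) - 271) = 244*((96 + 432 + 48 + 864) - 271) = 244*(1440 - 271) = 244*1169 = 285236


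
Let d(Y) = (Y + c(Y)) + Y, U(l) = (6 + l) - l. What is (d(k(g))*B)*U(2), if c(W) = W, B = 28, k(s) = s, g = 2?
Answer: 1008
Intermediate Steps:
U(l) = 6
d(Y) = 3*Y (d(Y) = (Y + Y) + Y = 2*Y + Y = 3*Y)
(d(k(g))*B)*U(2) = ((3*2)*28)*6 = (6*28)*6 = 168*6 = 1008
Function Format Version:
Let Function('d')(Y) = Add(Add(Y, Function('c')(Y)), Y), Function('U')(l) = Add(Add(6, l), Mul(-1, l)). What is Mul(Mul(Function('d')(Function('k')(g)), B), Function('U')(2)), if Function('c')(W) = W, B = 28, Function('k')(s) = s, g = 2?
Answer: 1008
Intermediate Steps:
Function('U')(l) = 6
Function('d')(Y) = Mul(3, Y) (Function('d')(Y) = Add(Add(Y, Y), Y) = Add(Mul(2, Y), Y) = Mul(3, Y))
Mul(Mul(Function('d')(Function('k')(g)), B), Function('U')(2)) = Mul(Mul(Mul(3, 2), 28), 6) = Mul(Mul(6, 28), 6) = Mul(168, 6) = 1008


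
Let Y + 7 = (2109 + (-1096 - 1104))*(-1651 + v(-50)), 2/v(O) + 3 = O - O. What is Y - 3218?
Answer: 441230/3 ≈ 1.4708e+5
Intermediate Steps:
v(O) = -2/3 (v(O) = 2/(-3 + (O - O)) = 2/(-3 + 0) = 2/(-3) = 2*(-1/3) = -2/3)
Y = 450884/3 (Y = -7 + (2109 + (-1096 - 1104))*(-1651 - 2/3) = -7 + (2109 - 2200)*(-4955/3) = -7 - 91*(-4955/3) = -7 + 450905/3 = 450884/3 ≈ 1.5029e+5)
Y - 3218 = 450884/3 - 3218 = 441230/3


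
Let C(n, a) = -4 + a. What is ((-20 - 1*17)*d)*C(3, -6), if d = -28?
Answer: -10360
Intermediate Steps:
((-20 - 1*17)*d)*C(3, -6) = ((-20 - 1*17)*(-28))*(-4 - 6) = ((-20 - 17)*(-28))*(-10) = -37*(-28)*(-10) = 1036*(-10) = -10360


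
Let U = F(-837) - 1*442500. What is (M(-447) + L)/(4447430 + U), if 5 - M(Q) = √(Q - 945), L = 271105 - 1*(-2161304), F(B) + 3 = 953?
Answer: 1216207/2002940 - I*√87/1001470 ≈ 0.60721 - 9.3137e-6*I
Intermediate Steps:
F(B) = 950 (F(B) = -3 + 953 = 950)
L = 2432409 (L = 271105 + 2161304 = 2432409)
M(Q) = 5 - √(-945 + Q) (M(Q) = 5 - √(Q - 945) = 5 - √(-945 + Q))
U = -441550 (U = 950 - 1*442500 = 950 - 442500 = -441550)
(M(-447) + L)/(4447430 + U) = ((5 - √(-945 - 447)) + 2432409)/(4447430 - 441550) = ((5 - √(-1392)) + 2432409)/4005880 = ((5 - 4*I*√87) + 2432409)*(1/4005880) = (2432414 - 4*I*√87)*(1/4005880) = 1216207/2002940 - I*√87/1001470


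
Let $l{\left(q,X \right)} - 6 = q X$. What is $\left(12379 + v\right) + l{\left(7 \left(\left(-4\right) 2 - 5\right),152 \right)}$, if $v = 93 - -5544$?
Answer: $4190$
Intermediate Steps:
$v = 5637$ ($v = 93 + 5544 = 5637$)
$l{\left(q,X \right)} = 6 + X q$ ($l{\left(q,X \right)} = 6 + q X = 6 + X q$)
$\left(12379 + v\right) + l{\left(7 \left(\left(-4\right) 2 - 5\right),152 \right)} = \left(12379 + 5637\right) + \left(6 + 152 \cdot 7 \left(\left(-4\right) 2 - 5\right)\right) = 18016 + \left(6 + 152 \cdot 7 \left(-8 - 5\right)\right) = 18016 + \left(6 + 152 \cdot 7 \left(-13\right)\right) = 18016 + \left(6 + 152 \left(-91\right)\right) = 18016 + \left(6 - 13832\right) = 18016 - 13826 = 4190$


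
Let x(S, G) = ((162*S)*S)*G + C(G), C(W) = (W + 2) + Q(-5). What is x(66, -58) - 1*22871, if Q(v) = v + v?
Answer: -40951913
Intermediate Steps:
Q(v) = 2*v
C(W) = -8 + W (C(W) = (W + 2) + 2*(-5) = (2 + W) - 10 = -8 + W)
x(S, G) = -8 + G + 162*G*S² (x(S, G) = ((162*S)*S)*G + (-8 + G) = (162*S²)*G + (-8 + G) = 162*G*S² + (-8 + G) = -8 + G + 162*G*S²)
x(66, -58) - 1*22871 = (-8 - 58 + 162*(-58)*66²) - 1*22871 = (-8 - 58 + 162*(-58)*4356) - 22871 = (-8 - 58 - 40928976) - 22871 = -40929042 - 22871 = -40951913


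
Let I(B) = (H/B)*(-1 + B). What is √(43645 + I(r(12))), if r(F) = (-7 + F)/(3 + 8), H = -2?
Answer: √1091185/5 ≈ 208.92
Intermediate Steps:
r(F) = -7/11 + F/11 (r(F) = (-7 + F)/11 = (-7 + F)*(1/11) = -7/11 + F/11)
I(B) = -2*(-1 + B)/B (I(B) = (-2/B)*(-1 + B) = -2*(-1 + B)/B)
√(43645 + I(r(12))) = √(43645 + (-2 + 2/(-7/11 + (1/11)*12))) = √(43645 + (-2 + 2/(-7/11 + 12/11))) = √(43645 + (-2 + 2/(5/11))) = √(43645 + (-2 + 2*(11/5))) = √(43645 + (-2 + 22/5)) = √(43645 + 12/5) = √(218237/5) = √1091185/5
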